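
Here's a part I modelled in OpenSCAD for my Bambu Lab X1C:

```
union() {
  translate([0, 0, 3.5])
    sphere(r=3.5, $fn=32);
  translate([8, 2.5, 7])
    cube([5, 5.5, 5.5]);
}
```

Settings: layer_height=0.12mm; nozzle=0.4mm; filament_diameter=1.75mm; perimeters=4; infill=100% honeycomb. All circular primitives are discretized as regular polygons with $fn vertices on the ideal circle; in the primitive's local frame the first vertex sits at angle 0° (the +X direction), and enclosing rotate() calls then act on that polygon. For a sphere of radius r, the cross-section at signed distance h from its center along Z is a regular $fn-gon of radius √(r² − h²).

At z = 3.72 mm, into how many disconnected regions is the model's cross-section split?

At z = 3.72 mm: the r=3.5 sphere slices to a regular 32-gon of circumradius 3.493 (√(r²−h²) with h=0.22 from center); the cube at (8, 2.5) is absent (z outside [7, 12.5]); Merging all regions: only the r=3.5 sphere is present, so the union is just that shape — 1 connected region. The result has 1 disconnected region.

1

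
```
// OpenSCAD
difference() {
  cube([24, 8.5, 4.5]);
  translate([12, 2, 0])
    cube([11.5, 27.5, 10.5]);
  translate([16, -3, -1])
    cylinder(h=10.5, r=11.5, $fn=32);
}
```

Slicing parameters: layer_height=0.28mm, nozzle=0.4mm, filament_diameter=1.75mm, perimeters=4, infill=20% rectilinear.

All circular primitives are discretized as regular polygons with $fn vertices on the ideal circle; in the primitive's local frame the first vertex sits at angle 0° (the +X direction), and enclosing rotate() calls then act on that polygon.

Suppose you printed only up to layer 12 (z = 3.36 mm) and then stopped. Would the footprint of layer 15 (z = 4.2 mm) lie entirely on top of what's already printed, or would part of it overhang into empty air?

Compare the two slices. At z = 3.36: the cube (footprint 24×8.5) is included at this height (area 204.00 mm²); the 11.5×27.5 cube at (12, 2) contributes its full rectangle (area 316.25 mm²); the r=11.5 cylinder at (16, -3) gives a regular 32-gon of circumradius 11.5 (constant along its height) (area = (32/2)·11.500²·sin(360°/32) = 412.81 mm²); Taking the first minus the rest: starting from the 24×8.5 cube (204.00 mm²), the 11.5×27.5 cube at (12, 2) partially overlaps it — only the 74.75 mm² overlap (of its 316.25 mm²) is removed, clipping the outline; the r=11.5 cylinder at (16, -3) partially overlaps it — only the 62.03 mm² overlap (of its 412.81 mm²) is removed, clipping the outline — area = 67.22 mm². At z = 4.2: the cube (footprint 24×8.5) is included at this height (area 204.00 mm²); the cube at (12, 2) (footprint 11.5×27.5) is included at this height (area 316.25 mm²); the cylinder at (16, -3): section is a regular 32-gon, circumradius r=11.5 (area = (32/2)·11.500²·sin(360°/32) = 412.81 mm²); Subtracting the remaining from the first: starting from the 24×8.5 cube (204.00 mm²), the 11.5×27.5 cube at (12, 2) partially overlaps it — only the 74.75 mm² overlap (of its 316.25 mm²) is removed, clipping the outline; the r=11.5 cylinder at (16, -3) partially overlaps it — only the 62.03 mm² overlap (of its 412.81 mm²) is removed, clipping the outline — area = 67.22 mm². Checking containment: the cross-section at z = 4.2 is a subset of the cross-section at z = 3.36.

entirely on top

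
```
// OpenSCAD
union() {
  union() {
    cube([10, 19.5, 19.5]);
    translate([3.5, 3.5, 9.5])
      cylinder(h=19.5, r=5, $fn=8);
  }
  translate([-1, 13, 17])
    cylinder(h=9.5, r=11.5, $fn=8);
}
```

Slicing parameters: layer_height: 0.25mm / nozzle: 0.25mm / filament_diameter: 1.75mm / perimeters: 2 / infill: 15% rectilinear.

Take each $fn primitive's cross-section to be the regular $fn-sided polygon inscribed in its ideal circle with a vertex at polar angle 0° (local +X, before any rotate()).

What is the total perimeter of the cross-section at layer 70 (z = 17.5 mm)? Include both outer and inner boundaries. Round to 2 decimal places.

At z = 17.5 mm: the cube (footprint 10×19.5) is included at this height (perimeter 59.00 mm); the r=5 cylinder at (3.5, 3.5) contributes a regular 8-gon of circumradius 5 (perimeter = 2·8·5.000·sin(180°/8) = 30.61 mm); Combining (union): the regions partially overlap (shared area 59.85 mm²), so the edge portions inside another operand are dropped and the merged outline is re-measured after clipping — boundary = 60.28 mm; the cylinder at (-1, 13): section is a regular 8-gon, circumradius r=11.5 (perimeter = 2·8·11.500·sin(180°/8) = 70.41 mm); Combining (union): the regions partially overlap (shared area 145.82 mm²), so the edge portions inside another operand are dropped and the merged outline is re-measured after clipping — boundary = 80.40 mm. Overall, the cross-section is a single solid region. Total boundary length (outer) = 80.40 mm.

80.40 mm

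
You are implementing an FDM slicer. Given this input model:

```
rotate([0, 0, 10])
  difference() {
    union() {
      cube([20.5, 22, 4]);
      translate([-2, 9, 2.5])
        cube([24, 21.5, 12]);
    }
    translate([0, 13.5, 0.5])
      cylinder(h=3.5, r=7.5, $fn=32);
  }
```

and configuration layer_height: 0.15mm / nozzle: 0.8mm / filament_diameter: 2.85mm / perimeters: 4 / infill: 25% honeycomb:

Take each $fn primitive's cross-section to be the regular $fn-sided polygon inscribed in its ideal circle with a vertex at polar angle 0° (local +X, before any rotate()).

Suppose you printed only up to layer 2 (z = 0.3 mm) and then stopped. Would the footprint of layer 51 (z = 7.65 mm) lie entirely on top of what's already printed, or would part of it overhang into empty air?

Compare the two slices. At z = 0.3: the 20.5×22 cube contributes its full rectangle (area 451.00 mm²); the cube at (-2, 9) is not intersected at this z (z outside [2.5, 14.5]); Taking the union: only the 20.5×22 cube is present, so the union is just that shape — area = 451.00 mm²; the cylinder at (0, 13.5) does not reach this height (z outside [0.5, 4]); Subtracting the remaining from the first: none of the subtracted shapes is present at this height, so the result so far is unchanged — area = 451.00 mm²; (rotated 10° about Z; rotation is an isometry so areas/perimeters/island counts are preserved). At z = 7.65: the cube is not intersected at this z (z outside [0, 4]); the cube at (-2, 9) is present — its section is the full 24×21.5 rectangle (area 516.00 mm²); Taking the union: only the 24×21.5 cube at (-2, 9) is present, so the union is just that shape — area = 516.00 mm²; the cylinder at (0, 13.5) does not reach this height (z outside [0.5, 4]); Taking the first minus the rest: none of the subtracted shapes is present at this height, so that combined region is unchanged — area = 516.00 mm²; (rotated 10° about Z; rotation is an isometry so areas/perimeters/island counts are preserved). Checking containment: at z = 7.65 the cross-section extends beyond the z = 0.3 cross-section by about 249.50 mm².

part overhangs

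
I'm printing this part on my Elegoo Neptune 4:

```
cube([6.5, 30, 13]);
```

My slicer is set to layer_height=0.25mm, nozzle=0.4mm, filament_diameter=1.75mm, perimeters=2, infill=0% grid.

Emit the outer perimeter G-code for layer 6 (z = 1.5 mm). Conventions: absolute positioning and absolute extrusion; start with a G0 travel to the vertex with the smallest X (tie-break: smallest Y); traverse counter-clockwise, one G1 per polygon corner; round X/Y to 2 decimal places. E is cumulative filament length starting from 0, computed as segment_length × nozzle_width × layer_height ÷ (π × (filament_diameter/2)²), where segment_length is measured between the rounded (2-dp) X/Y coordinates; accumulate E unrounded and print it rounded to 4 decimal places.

G0 X0.00 Y0.00 Z1.50
G1 X6.50 Y0.00 E0.2702
G1 X6.50 Y30.00 E1.5175
G1 X0.00 Y30.00 E1.7877
G1 X0.00 Y0.00 E3.0350

At z = 1.5 mm: the cube is present — its section is the full 6.5×30 rectangle. The outline is a single polygon with 4 vertices. Extrusion per mm of travel: 0.4 × 0.25 / (π × 0.875²) = 0.041575. Accumulating E over each segment gives final E = 3.0350.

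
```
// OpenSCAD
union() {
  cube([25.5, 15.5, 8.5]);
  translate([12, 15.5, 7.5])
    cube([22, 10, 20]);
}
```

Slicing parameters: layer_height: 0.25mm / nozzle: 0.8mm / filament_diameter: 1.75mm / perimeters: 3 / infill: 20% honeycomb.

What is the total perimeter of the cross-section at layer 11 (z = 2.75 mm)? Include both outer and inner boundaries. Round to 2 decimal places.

82.00 mm

At z = 2.75 mm: the cube (footprint 25.5×15.5) is included at this height (perimeter 82.00 mm); the cube at (12, 15.5) is not intersected at this z (z outside [7.5, 27.5]); Merging all regions: only the 25.5×15.5 cube is present, so the union is just that shape — boundary = 82.00 mm. Overall, the cross-section is a single solid region. Total boundary length (outer) = 82.00 mm.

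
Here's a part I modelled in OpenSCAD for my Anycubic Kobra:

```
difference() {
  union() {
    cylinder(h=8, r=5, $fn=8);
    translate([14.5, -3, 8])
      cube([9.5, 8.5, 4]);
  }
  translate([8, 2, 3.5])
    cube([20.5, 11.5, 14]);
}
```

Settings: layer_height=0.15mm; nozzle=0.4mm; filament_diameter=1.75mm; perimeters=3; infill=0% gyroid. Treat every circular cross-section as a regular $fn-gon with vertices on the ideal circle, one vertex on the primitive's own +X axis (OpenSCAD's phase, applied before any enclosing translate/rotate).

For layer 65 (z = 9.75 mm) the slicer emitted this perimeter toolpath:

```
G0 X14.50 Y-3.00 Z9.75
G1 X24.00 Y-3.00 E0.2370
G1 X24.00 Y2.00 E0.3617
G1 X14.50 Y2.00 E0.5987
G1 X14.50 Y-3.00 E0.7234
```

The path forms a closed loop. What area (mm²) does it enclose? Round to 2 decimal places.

47.50 mm²

Apply the shoelace formula to the sequence of (X, Y) vertices; enclosed area = 47.50 mm².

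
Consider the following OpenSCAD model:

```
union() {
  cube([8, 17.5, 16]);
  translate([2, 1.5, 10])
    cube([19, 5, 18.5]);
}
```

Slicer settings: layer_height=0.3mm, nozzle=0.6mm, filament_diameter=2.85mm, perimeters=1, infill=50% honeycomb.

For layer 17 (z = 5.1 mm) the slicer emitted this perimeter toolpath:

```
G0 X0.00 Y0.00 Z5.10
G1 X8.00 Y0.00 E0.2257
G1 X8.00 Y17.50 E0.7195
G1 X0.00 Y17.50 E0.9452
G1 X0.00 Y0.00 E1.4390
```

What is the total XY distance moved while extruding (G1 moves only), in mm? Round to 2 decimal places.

Sum the Euclidean lengths of each G1 segment: total = 51.00 mm.

51.00 mm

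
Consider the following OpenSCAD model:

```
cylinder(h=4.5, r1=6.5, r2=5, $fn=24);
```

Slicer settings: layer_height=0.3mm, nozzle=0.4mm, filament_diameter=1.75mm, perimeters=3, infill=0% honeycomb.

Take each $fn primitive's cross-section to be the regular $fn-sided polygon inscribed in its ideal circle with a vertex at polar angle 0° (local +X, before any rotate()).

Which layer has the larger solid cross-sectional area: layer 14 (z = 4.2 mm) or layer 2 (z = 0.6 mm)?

Layer 14 (z = 4.2): the cone contributes a regular 24-gon of circumradius 5.100 (interpolated between r1=6.5 and r2=5 at t=0.933) (area = (24/2)·5.100²·sin(360°/24) = 80.78 mm²). So its area = 80.78 mm². Layer 2 (z = 0.6): the cone (r1=6.5→r2=5) has section circumradius 6.300 here — a regular 24-gon (area = (24/2)·6.300²·sin(360°/24) = 123.27 mm²). So its area = 123.27 mm². Layer 2 is larger (123.27 vs 80.78 mm²).

layer 2 (z = 0.6 mm)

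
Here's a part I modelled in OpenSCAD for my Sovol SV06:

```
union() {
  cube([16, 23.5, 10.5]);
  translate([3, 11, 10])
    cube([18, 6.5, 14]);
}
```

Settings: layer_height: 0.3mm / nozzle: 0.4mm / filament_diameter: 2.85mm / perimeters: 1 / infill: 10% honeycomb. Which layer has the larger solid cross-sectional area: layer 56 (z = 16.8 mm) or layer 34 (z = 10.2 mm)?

Layer 56 (z = 16.8): the cube does not reach this height (z outside [0, 10.5]); the cube at (3, 11) (footprint 18×6.5) is included at this height (area 117.00 mm²); Combining (union): only the 18×6.5 cube at (3, 11) is present, so the union is just that shape — area = 117.00 mm². So its area = 117.00 mm². Layer 34 (z = 10.2): the cube is present — its section is the full 16×23.5 rectangle (area 376.00 mm²); the cube at (3, 11) (footprint 18×6.5) is included at this height (area 117.00 mm²); Combining (union): the regions partially overlap — summed areas 493.00 mm² minus the doubly-counted overlap 84.50 mm² gives 408.50 mm² — area = 408.50 mm². So its area = 408.50 mm². Layer 34 is larger (408.50 vs 117.00 mm²).

layer 34 (z = 10.2 mm)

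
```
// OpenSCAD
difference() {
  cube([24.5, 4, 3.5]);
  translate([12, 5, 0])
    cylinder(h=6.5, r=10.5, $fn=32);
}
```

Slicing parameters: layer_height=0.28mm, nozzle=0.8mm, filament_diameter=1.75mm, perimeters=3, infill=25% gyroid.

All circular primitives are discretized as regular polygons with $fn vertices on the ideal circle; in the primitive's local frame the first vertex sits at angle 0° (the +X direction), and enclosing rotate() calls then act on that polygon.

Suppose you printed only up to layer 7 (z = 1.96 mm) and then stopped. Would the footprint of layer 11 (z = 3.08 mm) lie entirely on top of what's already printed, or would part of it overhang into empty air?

entirely on top

Compare the two slices. At z = 1.96: the cube is present — its section is the full 24.5×4 rectangle (area 98.00 mm²); the r=10.5 cylinder at (12, 5) gives a regular 32-gon of circumradius 10.5 (constant along its height) (area = (32/2)·10.500²·sin(360°/32) = 344.14 mm²); After the difference (first − rest): starting from the 24.5×4 cube (98.00 mm²), the r=10.5 cylinder at (12, 5) partially overlaps it — only the 79.63 mm² overlap (of its 344.14 mm²) is removed, clipping the outline — area = 18.37 mm². At z = 3.08: the cube is present — its section is the full 24.5×4 rectangle (area 98.00 mm²); the r=10.5 cylinder at (12, 5) contributes a regular 32-gon of circumradius 10.5 (area = (32/2)·10.500²·sin(360°/32) = 344.14 mm²); After the difference (first − rest): starting from the 24.5×4 cube (98.00 mm²), the r=10.5 cylinder at (12, 5) partially overlaps it — only the 79.63 mm² overlap (of its 344.14 mm²) is removed, clipping the outline — area = 18.37 mm². Checking containment: the cross-section at z = 3.08 is a subset of the cross-section at z = 1.96.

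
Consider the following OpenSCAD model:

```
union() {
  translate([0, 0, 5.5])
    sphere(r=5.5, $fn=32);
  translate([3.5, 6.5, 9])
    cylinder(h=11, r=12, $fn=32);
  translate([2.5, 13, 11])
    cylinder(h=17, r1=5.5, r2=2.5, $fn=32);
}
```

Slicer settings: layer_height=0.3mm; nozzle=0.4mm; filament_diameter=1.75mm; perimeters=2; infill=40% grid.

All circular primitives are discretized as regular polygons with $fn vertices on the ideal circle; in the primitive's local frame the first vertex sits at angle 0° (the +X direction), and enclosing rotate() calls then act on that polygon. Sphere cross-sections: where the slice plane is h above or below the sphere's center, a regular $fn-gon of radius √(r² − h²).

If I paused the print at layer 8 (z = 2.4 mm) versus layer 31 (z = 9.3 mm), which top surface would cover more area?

layer 31 (z = 9.3 mm)

Layer 8 (z = 2.4): the sphere: section is a regular 32-gon, circumradius = √(r²−h²) = √(5.5²−3.1²) = 4.543 (area = (32/2)·4.543²·sin(360°/32) = 64.43 mm²); the cylinder at (3.5, 6.5) is not intersected at this z (z outside [9, 20]); the cone at (2.5, 13) does not reach this height (z outside [11, 28]); Merging all regions: only the r=5.5 sphere is present, so the union is just that shape — area = 64.43 mm². So its area = 64.43 mm². Layer 31 (z = 9.3): the r=5.5 sphere slices to a regular 32-gon of circumradius 3.976 (√(r²−h²) with h=3.8 from center) (area = (32/2)·3.976²·sin(360°/32) = 49.35 mm²); the r=12 cylinder at (3.5, 6.5) gives a regular 32-gon of circumradius 12 (constant along its height) (area = (32/2)·12.000²·sin(360°/32) = 449.49 mm²); the cone at (2.5, 13) is not intersected at this z (z outside [11, 28]); Merging all regions: the r=5.5 sphere lies entirely inside the r=12 cylinder at (3.5, 6.5), so the union is just the r=12 cylinder at (3.5, 6.5) — area = 449.49 mm². So its area = 449.49 mm². Layer 31 is larger (449.49 vs 64.43 mm²).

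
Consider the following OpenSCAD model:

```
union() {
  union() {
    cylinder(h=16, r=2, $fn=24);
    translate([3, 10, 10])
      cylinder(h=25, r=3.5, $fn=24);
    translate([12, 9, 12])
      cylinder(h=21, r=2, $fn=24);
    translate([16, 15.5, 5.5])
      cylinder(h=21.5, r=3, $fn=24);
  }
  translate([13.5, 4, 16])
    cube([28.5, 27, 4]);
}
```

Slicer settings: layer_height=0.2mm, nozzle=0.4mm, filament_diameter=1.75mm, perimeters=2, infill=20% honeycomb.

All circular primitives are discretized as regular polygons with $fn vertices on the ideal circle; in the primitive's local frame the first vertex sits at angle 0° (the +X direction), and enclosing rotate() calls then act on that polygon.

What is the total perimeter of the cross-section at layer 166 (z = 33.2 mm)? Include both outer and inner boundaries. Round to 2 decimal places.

At z = 33.2 mm: the cylinder is not intersected at this z (z outside [0, 16]); the cylinder at (3, 10): section is a regular 24-gon, circumradius r=3.5 (perimeter = 2·24·3.500·sin(180°/24) = 21.93 mm); the cylinder at (12, 9) is not intersected at this z (z outside [12, 33]); the cylinder at (16, 15.5) is absent (z outside [5.5, 27]); Merging all regions: only the r=3.5 cylinder at (3, 10) is present, so the union is just that shape — boundary = 21.93 mm; the cube at (13.5, 4) is not intersected at this z (z outside [16, 20]); Combining (union): only that combined region is present, so the union is just that shape — boundary = 21.93 mm. Overall, the cross-section is a single solid region. Total boundary length (outer) = 21.93 mm.

21.93 mm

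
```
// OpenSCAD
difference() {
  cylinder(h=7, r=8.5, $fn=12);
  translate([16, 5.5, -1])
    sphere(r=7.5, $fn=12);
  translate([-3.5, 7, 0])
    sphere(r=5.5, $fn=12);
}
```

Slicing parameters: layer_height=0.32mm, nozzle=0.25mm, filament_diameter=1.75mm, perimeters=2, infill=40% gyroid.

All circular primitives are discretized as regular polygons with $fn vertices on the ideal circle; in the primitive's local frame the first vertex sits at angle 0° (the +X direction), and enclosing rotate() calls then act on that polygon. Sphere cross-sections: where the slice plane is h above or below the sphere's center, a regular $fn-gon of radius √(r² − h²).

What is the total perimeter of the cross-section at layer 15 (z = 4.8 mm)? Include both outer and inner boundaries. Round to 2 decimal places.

At z = 4.8 mm: the r=8.5 cylinder gives a regular 12-gon of circumradius 8.5 (constant along its height) (perimeter = 2·12·8.500·sin(180°/12) = 52.80 mm); the r=7.5 sphere at (16, 5.5) slices to a regular 12-gon of circumradius 4.755 (√(r²−h²) with h=5.8 from center) (perimeter = 2·12·4.755·sin(180°/12) = 29.54 mm); the sphere at (-3.5, 7): section is a regular 12-gon, circumradius = √(r²−h²) = √(5.5²−4.8²) = 2.685 (perimeter = 2·12·2.685·sin(180°/12) = 16.68 mm); Taking the first minus the rest: starting from the r=8.5 cylinder, the r=7.5 sphere at (16, 5.5) misses the remaining region (no effect); the r=5.5 sphere at (-3.5, 7) partially overlaps it — only the 12.52 mm² overlap (of its 21.63 mm²) is removed, clipping the outline — boundary = 55.60 mm. Overall, the cross-section is a single solid region. Total boundary length (outer) = 55.60 mm.

55.60 mm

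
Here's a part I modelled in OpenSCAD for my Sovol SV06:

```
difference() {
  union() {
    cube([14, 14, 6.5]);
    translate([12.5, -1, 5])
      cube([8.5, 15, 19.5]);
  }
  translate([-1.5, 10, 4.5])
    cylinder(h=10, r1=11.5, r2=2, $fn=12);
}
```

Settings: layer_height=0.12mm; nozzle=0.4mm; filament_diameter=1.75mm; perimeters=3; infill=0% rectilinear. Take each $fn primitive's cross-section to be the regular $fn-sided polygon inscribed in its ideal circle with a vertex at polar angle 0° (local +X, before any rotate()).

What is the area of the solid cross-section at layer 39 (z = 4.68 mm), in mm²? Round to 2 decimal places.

At z = 4.68 mm: the cube is present — its section is the full 14×14 rectangle (area 196.00 mm²); the cube at (12.5, -1) is not intersected at this z (z outside [5, 24.5]); Taking the union: only the 14×14 cube is present, so the union is just that shape — area = 196.00 mm²; the cone at (-1.5, 10) (r1=11.5→r2=2) has section circumradius 11.329 here — a regular 12-gon (area = (12/2)·11.329²·sin(360°/12) = 385.04 mm²); Subtracting the remaining from the first: starting from the result so far (196.00 mm²), the cone at (-1.5, 10) partially overlaps it — only the 115.14 mm² overlap (of its 385.04 mm²) is removed, clipping the outline — area = 80.86 mm². Overall, the cross-section is a single solid region. Net area = 80.86 mm².

80.86 mm²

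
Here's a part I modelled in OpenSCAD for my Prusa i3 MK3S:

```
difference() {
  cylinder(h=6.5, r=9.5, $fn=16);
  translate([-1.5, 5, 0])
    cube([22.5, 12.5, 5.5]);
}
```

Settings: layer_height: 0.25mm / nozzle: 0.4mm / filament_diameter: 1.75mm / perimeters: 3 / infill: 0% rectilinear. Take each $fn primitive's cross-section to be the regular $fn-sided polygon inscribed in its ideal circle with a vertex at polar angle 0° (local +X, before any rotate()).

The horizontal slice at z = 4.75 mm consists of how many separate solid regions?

1

At z = 4.75 mm: the cylinder: section is a regular 16-gon, circumradius r=9.5; the cube at (-1.5, 5) is present — its section is the full 22.5×12.5 rectangle; Taking the first minus the rest: starting from the r=9.5 cylinder, the 22.5×12.5 cube at (-1.5, 5) partially overlaps it — only the 31.02 mm² overlap (of its 281.25 mm²) is removed, clipping the outline — 1 connected region. The result has 1 disconnected region.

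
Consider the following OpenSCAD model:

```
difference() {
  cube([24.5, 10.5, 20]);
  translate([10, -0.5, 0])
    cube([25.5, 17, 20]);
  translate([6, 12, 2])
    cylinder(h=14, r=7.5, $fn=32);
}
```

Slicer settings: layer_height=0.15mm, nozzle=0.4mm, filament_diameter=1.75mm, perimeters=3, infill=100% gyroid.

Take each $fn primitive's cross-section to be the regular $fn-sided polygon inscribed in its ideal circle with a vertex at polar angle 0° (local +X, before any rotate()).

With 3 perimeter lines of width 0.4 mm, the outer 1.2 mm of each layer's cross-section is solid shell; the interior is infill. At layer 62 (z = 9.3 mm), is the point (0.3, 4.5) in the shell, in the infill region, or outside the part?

At z = 9.3 mm: the cube (footprint 24.5×10.5) is included at this height; the cube at (10, -0.5) is present — its section is the full 25.5×17 rectangle; the cylinder at (6, 12): section is a regular 32-gon, circumradius r=7.5; Subtracting the remaining from the first: starting from the 24.5×10.5 cube, the 25.5×17 cube at (10, -0.5) partially overlaps it — only the 152.25 mm² overlap (of its 433.50 mm²) is removed, clipping the outline; the r=7.5 cylinder at (6, 12) partially overlaps it — only the 52.81 mm² overlap (of its 175.58 mm²) is removed, clipping the outline — 1 connected region. Overall, the cross-section is a single solid region. The nearest boundary edge runs (0.00, 0.00)→(0.00, 7.55); distance from the point to it = 0.30 mm. The point is inside the cross-section, 0.30 mm from the nearest boundary — within the 1.2 mm shell band (3 × 0.4).

shell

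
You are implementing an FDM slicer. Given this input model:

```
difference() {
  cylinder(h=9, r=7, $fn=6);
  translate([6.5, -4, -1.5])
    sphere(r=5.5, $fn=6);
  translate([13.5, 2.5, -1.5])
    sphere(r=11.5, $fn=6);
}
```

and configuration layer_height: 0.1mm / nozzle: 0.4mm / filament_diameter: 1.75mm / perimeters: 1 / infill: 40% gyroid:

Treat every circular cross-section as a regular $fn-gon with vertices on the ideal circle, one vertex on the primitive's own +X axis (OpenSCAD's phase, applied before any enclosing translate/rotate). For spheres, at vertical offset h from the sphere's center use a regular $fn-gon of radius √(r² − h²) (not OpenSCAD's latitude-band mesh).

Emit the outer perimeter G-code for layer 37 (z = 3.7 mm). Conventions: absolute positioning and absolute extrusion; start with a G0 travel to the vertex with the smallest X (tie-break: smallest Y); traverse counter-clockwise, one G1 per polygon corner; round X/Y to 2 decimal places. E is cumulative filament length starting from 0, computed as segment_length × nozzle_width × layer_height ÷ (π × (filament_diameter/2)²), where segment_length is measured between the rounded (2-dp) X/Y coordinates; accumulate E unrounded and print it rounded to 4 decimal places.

At z = 3.7 mm: the cylinder: section is a regular 6-gon, circumradius r=7; the r=5.5 sphere at (6.5, -4) contributes a regular 6-gon of circumradius √(5.5²−5.2²) = 1.792; the r=11.5 sphere at (13.5, 2.5) slices to a regular 6-gon of circumradius 10.257 (√(r²−h²) with h=5.2 from center); Subtracting the remaining from the first: starting from the r=7 cylinder, the r=5.5 sphere at (6.5, -4) misses the remaining region (no effect); the r=11.5 sphere at (13.5, 2.5) partially overlaps it — only the 10.42 mm² overlap (of its 273.34 mm²) is removed, clipping the outline — 1 connected region. The outline is a single polygon with 8 vertices. Extrusion per mm of travel: 0.4 × 0.1 / (π × 0.875²) = 0.016630. Accumulating E over each segment gives final E = 0.6983.

G0 X-7.00 Y0.00 Z3.70
G1 X-3.50 Y-6.06 E0.1164
G1 X3.50 Y-6.06 E0.2328
G1 X5.84 Y-2.00 E0.3107
G1 X3.24 Y2.50 E0.3971
G1 X4.40 Y4.50 E0.4356
G1 X3.50 Y6.06 E0.4655
G1 X-3.50 Y6.06 E0.5820
G1 X-7.00 Y0.00 E0.6983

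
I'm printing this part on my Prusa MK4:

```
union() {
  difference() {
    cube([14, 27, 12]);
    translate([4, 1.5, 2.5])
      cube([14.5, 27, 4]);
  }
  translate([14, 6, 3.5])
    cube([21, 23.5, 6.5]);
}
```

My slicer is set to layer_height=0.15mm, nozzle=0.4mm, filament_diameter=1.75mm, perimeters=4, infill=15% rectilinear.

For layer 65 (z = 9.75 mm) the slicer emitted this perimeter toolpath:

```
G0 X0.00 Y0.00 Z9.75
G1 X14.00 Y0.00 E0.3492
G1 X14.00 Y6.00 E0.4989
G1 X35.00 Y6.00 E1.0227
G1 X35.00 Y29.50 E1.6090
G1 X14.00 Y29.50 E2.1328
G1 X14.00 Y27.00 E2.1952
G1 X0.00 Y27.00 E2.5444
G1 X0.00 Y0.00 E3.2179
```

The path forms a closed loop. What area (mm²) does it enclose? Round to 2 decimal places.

871.50 mm²

Apply the shoelace formula to the sequence of (X, Y) vertices; enclosed area = 871.50 mm².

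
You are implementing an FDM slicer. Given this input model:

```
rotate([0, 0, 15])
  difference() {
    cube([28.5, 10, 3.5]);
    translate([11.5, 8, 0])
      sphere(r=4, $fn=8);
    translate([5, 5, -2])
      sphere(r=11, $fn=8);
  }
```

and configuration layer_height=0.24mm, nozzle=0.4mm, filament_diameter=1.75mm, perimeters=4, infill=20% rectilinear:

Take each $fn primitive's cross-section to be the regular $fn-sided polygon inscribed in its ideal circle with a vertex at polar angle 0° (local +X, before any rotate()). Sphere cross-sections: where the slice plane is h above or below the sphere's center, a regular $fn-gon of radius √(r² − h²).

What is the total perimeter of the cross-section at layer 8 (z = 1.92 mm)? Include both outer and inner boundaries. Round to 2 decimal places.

50.44 mm

At z = 1.92 mm: the 28.5×10 cube contributes its full rectangle (perimeter 77.00 mm); the r=4 sphere at (11.5, 8) contributes a regular 8-gon of circumradius √(4²−1.92²) = 3.509 (perimeter = 2·8·3.509·sin(180°/8) = 21.49 mm); the sphere at (5, 5): section is a regular 8-gon, circumradius = √(r²−h²) = √(11²−3.92²) = 10.278 (perimeter = 2·8·10.278·sin(180°/8) = 62.93 mm); Taking the first minus the rest: starting from the 28.5×10 cube, the r=4 sphere at (11.5, 8) partially overlaps it — only the 29.79 mm² overlap (of its 34.83 mm²) is removed, clipping the outline; the r=11 sphere at (5, 5) partially overlaps it — only the 115.15 mm² overlap (of its 298.78 mm²) is removed, clipping the outline — boundary = 50.44 mm; (rotated 15° about Z; rotation is an isometry so areas/perimeters/island counts are preserved). Overall, the cross-section is a single solid region. Total boundary length (outer) = 50.44 mm.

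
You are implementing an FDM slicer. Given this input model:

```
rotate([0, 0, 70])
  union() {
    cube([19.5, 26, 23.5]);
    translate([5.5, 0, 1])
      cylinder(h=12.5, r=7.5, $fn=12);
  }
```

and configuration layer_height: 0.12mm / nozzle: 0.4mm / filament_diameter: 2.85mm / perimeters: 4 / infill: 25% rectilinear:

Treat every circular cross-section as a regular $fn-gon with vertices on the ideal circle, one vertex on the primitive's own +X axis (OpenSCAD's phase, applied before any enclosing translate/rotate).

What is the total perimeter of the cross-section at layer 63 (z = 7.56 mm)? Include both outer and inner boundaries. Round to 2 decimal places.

101.84 mm

At z = 7.56 mm: the cube is present — its section is the full 19.5×26 rectangle (perimeter 91.00 mm); the r=7.5 cylinder at (5.5, 0) gives a regular 12-gon of circumradius 7.5 (constant along its height) (perimeter = 2·12·7.500·sin(180°/12) = 46.59 mm); Taking the union: the regions partially overlap (shared area 78.26 mm²), so the edge portions inside another operand are dropped and the merged outline is re-measured after clipping — boundary = 101.84 mm; (whole slice rotated 70° about Z — lengths, areas and connectivity unchanged). Overall, the cross-section is a single solid region. Total boundary length (outer) = 101.84 mm.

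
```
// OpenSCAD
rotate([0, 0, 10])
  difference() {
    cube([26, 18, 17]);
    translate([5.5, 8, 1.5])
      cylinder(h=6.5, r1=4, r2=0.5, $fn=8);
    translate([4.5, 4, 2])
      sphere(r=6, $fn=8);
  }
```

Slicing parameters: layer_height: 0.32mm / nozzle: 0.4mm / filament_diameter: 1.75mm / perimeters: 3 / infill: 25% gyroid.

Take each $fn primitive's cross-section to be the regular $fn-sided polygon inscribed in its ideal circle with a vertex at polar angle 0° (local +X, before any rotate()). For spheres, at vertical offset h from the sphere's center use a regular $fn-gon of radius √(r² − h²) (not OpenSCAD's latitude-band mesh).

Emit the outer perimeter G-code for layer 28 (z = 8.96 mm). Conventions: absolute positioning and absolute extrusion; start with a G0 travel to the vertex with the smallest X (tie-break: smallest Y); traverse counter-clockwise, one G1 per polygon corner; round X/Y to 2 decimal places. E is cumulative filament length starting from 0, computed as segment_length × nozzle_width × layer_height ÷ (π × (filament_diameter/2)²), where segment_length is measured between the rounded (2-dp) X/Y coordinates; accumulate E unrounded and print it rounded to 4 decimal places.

At z = 8.96 mm: the cube (footprint 26×18) is included at this height; the cone at (5.5, 8) is not intersected at this z (z outside [1.5, 8]); the sphere at (4.5, 4) is not intersected at this z (|z−center|=6.960 > r=6); After the difference (first − rest): none of the subtracted shapes is present at this height, so the 26×18 cube is unchanged — 1 connected region; (rotated 10° about Z; rotation is an isometry so areas/perimeters/island counts are preserved). The outline is a single polygon with 4 vertices. Extrusion per mm of travel: 0.4 × 0.32 / (π × 0.875²) = 0.053216. Accumulating E over each segment gives final E = 4.6839.

G0 X-3.13 Y17.73 Z8.96
G1 X0.00 Y0.00 E0.9581
G1 X25.61 Y4.51 E2.3420
G1 X22.48 Y22.24 E3.3001
G1 X-3.13 Y17.73 E4.6839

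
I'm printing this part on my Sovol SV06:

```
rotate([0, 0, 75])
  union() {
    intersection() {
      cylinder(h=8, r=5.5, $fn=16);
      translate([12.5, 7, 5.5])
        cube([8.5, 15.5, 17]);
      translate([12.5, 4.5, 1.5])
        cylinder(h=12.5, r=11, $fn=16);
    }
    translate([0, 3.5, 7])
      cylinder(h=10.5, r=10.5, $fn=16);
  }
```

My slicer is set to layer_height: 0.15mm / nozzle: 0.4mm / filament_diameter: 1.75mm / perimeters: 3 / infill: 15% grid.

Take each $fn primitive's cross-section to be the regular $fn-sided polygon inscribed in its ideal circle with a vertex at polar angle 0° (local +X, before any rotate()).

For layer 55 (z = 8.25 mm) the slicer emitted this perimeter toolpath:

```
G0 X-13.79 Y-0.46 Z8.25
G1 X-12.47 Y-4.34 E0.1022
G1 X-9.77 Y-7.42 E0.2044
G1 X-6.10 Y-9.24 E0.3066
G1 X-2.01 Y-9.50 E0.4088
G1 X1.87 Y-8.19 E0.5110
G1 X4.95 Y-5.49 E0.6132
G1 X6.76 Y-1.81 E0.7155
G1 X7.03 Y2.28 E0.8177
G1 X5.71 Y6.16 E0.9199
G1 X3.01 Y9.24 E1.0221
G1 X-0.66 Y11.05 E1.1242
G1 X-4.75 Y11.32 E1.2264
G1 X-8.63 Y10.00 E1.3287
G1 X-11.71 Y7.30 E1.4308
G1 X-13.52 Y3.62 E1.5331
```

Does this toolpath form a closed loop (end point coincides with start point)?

Start point (G0): (-13.79, -0.46). End point (last G1): the path does not return to the start — open.

no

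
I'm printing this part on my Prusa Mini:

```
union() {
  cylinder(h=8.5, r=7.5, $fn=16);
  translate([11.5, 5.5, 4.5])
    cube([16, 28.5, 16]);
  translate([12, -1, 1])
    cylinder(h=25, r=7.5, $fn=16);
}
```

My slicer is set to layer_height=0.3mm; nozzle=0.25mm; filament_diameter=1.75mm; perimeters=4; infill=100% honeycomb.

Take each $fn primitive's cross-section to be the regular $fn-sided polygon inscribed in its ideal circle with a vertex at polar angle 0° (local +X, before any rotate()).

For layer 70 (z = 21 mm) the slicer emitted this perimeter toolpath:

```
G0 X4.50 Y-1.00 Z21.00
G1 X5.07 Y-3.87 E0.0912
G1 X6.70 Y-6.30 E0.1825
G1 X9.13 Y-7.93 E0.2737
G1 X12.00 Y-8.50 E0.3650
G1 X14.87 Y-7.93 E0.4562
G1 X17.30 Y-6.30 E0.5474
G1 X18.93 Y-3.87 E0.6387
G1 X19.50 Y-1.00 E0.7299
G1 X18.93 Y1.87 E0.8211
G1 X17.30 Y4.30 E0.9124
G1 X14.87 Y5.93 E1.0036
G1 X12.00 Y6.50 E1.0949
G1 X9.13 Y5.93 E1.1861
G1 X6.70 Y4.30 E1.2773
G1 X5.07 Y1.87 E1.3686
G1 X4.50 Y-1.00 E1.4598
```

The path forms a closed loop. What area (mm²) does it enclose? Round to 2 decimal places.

172.17 mm²

Apply the shoelace formula to the sequence of (X, Y) vertices; enclosed area = 172.17 mm².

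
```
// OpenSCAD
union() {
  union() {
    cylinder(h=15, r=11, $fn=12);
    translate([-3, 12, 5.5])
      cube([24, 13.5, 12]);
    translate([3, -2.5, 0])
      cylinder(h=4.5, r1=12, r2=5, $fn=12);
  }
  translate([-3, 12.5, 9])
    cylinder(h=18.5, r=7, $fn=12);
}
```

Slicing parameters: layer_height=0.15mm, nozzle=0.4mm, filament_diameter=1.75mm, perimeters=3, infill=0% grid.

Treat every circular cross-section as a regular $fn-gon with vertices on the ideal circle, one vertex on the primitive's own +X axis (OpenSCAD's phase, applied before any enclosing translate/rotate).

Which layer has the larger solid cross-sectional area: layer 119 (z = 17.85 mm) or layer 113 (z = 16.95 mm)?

Layer 119 (z = 17.85): the cylinder is not intersected at this z (z outside [0, 15]); the cube at (-3, 12) is not intersected at this z (z outside [5.5, 17.5]); the cone at (3, -2.5) is not intersected at this z (z outside [0, 4.5]); Merging all regions: nothing is present at this height; the r=7 cylinder at (-3, 12.5) contributes a regular 12-gon of circumradius 7 (area = (12/2)·7.000²·sin(360°/12) = 147.00 mm²); Taking the union: only the r=7 cylinder at (-3, 12.5) is present, so the union is just that shape — area = 147.00 mm². So its area = 147.00 mm². Layer 113 (z = 16.95): the cylinder is absent (z outside [0, 15]); the cube at (-3, 12) is present — its section is the full 24×13.5 rectangle (area 324.00 mm²); the cone at (3, -2.5) is not intersected at this z (z outside [0, 4.5]); Merging all regions: only the 24×13.5 cube at (-3, 12) is present, so the union is just that shape — area = 324.00 mm²; the r=7 cylinder at (-3, 12.5) contributes a regular 12-gon of circumradius 7 (area = (12/2)·7.000²·sin(360°/12) = 147.00 mm²); Taking the union: the regions partially overlap — summed areas 471.00 mm² minus the doubly-counted overlap 40.22 mm² gives 430.78 mm² — area = 430.78 mm². So its area = 430.78 mm². Layer 113 is larger (430.78 vs 147.00 mm²).

layer 113 (z = 16.95 mm)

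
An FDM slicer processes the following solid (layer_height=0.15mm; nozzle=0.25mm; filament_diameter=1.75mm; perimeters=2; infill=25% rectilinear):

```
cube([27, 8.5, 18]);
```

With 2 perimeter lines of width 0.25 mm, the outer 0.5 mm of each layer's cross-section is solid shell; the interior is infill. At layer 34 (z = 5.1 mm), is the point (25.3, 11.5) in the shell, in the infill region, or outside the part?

At z = 5.1 mm: the 27×8.5 cube contributes its full rectangle. Overall, the cross-section is a single solid region. The nearest boundary edge runs (27.00, 8.50)→(0.00, 8.50); distance from the point to it = 3.00 mm. The point is not inside any of the regions above, so it lies outside the cross-section (3.00 mm from the nearest boundary).

outside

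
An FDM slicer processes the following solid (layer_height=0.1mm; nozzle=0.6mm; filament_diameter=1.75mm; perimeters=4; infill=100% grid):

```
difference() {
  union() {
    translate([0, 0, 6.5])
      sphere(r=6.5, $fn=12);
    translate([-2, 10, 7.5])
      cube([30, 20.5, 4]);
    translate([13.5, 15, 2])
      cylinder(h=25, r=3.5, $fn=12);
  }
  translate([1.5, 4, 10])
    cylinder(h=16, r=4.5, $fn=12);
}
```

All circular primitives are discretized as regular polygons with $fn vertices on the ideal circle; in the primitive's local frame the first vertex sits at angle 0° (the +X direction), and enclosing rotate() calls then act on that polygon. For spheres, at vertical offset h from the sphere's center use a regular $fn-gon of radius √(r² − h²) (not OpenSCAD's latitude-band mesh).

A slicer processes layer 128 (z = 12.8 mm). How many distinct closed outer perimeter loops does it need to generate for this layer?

At z = 12.8 mm: the r=6.5 sphere slices to a regular 12-gon of circumradius 1.600 (√(r²−h²) with h=6.3 from center); the cube at (-2, 10) does not reach this height (z outside [7.5, 11.5]); the r=3.5 cylinder at (13.5, 15) contributes a regular 12-gon of circumradius 3.5; Merging all regions: the 2 present regions are separate (no shared area or edge), so areas and boundary lengths simply add and each stays a separate island — 2 connected regions; the r=4.5 cylinder at (1.5, 4) gives a regular 12-gon of circumradius 4.5 (constant along its height); After the difference (first − rest): starting from that combined region, the r=4.5 cylinder at (1.5, 4) partially overlaps it — only the 3.95 mm² overlap (of its 60.75 mm²) is removed, clipping the outline — 2 connected regions. The result has 2 disconnected regions.

2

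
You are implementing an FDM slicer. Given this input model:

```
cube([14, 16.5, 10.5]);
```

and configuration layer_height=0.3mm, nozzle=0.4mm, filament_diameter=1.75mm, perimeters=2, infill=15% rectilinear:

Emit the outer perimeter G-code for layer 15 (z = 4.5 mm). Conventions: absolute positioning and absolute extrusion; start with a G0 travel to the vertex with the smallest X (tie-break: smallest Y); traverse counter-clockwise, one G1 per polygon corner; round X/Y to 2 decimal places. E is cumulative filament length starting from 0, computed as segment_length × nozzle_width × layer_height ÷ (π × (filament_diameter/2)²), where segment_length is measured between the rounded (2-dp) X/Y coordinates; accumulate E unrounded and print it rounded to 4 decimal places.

At z = 4.5 mm: the 14×16.5 cube contributes its full rectangle. The outline is a single polygon with 4 vertices. Extrusion per mm of travel: 0.4 × 0.3 / (π × 0.875²) = 0.049890. Accumulating E over each segment gives final E = 3.0433.

G0 X0.00 Y0.00 Z4.50
G1 X14.00 Y0.00 E0.6985
G1 X14.00 Y16.50 E1.5217
G1 X0.00 Y16.50 E2.2201
G1 X0.00 Y0.00 E3.0433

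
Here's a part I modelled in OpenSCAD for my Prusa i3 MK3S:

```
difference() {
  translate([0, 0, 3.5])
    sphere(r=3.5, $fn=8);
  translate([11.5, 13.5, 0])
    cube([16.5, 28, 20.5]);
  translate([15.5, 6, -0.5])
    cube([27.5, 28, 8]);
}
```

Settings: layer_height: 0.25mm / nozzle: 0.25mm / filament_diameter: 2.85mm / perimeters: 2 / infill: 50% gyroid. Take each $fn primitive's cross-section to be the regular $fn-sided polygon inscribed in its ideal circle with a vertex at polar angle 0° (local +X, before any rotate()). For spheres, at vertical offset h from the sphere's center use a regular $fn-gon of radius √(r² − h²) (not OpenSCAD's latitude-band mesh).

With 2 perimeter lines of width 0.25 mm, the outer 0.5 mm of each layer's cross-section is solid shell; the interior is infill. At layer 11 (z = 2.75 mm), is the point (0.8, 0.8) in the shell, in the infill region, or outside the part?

infill

At z = 2.75 mm: the sphere: section is a regular 8-gon, circumradius = √(r²−h²) = √(3.5²−0.75²) = 3.419; the cube at (11.5, 13.5) (footprint 16.5×28) is included at this height; the 27.5×28 cube at (15.5, 6) contributes its full rectangle; After the difference (first − rest): starting from the r=3.5 sphere, the 16.5×28 cube at (11.5, 13.5) misses the remaining region (no effect); the 27.5×28 cube at (15.5, 6) misses the remaining region (no effect) — 1 connected region. Overall, the cross-section is a single solid region. The nearest boundary edge runs (0.00, 3.42)→(2.42, 2.42); distance from the point to it = 2.11 mm. The point is inside the cross-section and 2.11 mm from the nearest boundary — more than the 0.5 mm shell width (2 × 0.25), so it's in the infill interior.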